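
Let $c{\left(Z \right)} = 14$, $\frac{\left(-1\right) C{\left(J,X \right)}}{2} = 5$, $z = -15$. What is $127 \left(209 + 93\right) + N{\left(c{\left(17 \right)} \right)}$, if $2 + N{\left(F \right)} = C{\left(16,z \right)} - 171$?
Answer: $38171$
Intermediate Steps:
$C{\left(J,X \right)} = -10$ ($C{\left(J,X \right)} = \left(-2\right) 5 = -10$)
$N{\left(F \right)} = -183$ ($N{\left(F \right)} = -2 - 181 = -183$)
$127 \left(209 + 93\right) + N{\left(c{\left(17 \right)} \right)} = 127 \left(209 + 93\right) - 183 = 127 \cdot 302 - 183 = 38354 - 183 = 38171$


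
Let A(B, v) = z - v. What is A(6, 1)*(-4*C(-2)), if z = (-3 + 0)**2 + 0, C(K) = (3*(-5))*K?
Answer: -960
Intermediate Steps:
C(K) = -15*K
z = 9 (z = (-3)**2 + 0 = 9 + 0 = 9)
A(B, v) = 9 - v
A(6, 1)*(-4*C(-2)) = (9 - 1*1)*(-(-60)*(-2)) = (9 - 1)*(-4*30) = 8*(-120) = -960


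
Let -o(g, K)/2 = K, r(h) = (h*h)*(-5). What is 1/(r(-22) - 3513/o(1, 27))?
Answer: -18/42389 ≈ -0.00042464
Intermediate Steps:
r(h) = -5*h² (r(h) = h²*(-5) = -5*h²)
o(g, K) = -2*K
1/(r(-22) - 3513/o(1, 27)) = 1/(-5*(-22)² - 3513/((-2*27))) = 1/(-5*484 - 3513/(-54)) = 1/(-2420 - 3513*(-1/54)) = 1/(-2420 + 1171/18) = 1/(-42389/18) = -18/42389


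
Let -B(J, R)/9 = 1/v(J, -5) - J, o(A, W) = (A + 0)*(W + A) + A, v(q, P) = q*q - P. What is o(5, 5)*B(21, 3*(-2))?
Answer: 4635675/446 ≈ 10394.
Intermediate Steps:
v(q, P) = q**2 - P
o(A, W) = A + A*(A + W) (o(A, W) = A*(A + W) + A = A + A*(A + W))
B(J, R) = -9/(5 + J**2) + 9*J (B(J, R) = -9*(1/(J**2 - 1*(-5)) - J) = -9*(1/(J**2 + 5) - J) = -9*(1/(5 + J**2) - J) = -9/(5 + J**2) + 9*J)
o(5, 5)*B(21, 3*(-2)) = (5*(1 + 5 + 5))*(9*(-1 + 21*(5 + 21**2))/(5 + 21**2)) = (5*11)*(9*(-1 + 21*(5 + 441))/(5 + 441)) = 55*(9*(-1 + 21*446)/446) = 55*(9*(1/446)*(-1 + 9366)) = 55*(9*(1/446)*9365) = 55*(84285/446) = 4635675/446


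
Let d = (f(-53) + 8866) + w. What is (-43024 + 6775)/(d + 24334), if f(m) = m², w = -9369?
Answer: -12083/8880 ≈ -1.3607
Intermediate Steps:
d = 2306 (d = ((-53)² + 8866) - 9369 = (2809 + 8866) - 9369 = 11675 - 9369 = 2306)
(-43024 + 6775)/(d + 24334) = (-43024 + 6775)/(2306 + 24334) = -36249/26640 = -36249*1/26640 = -12083/8880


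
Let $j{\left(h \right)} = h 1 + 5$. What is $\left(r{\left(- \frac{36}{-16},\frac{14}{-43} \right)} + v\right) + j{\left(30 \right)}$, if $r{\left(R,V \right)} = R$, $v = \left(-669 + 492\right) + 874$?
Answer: $\frac{2937}{4} \approx 734.25$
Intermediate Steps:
$v = 697$ ($v = -177 + 874 = 697$)
$j{\left(h \right)} = 5 + h$ ($j{\left(h \right)} = h + 5 = 5 + h$)
$\left(r{\left(- \frac{36}{-16},\frac{14}{-43} \right)} + v\right) + j{\left(30 \right)} = \left(- \frac{36}{-16} + 697\right) + \left(5 + 30\right) = \left(\left(-36\right) \left(- \frac{1}{16}\right) + 697\right) + 35 = \left(\frac{9}{4} + 697\right) + 35 = \frac{2797}{4} + 35 = \frac{2937}{4}$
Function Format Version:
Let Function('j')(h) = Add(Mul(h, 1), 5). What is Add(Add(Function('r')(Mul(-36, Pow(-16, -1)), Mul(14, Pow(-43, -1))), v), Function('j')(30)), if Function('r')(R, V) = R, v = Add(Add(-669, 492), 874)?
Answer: Rational(2937, 4) ≈ 734.25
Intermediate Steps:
v = 697 (v = Add(-177, 874) = 697)
Function('j')(h) = Add(5, h) (Function('j')(h) = Add(h, 5) = Add(5, h))
Add(Add(Function('r')(Mul(-36, Pow(-16, -1)), Mul(14, Pow(-43, -1))), v), Function('j')(30)) = Add(Add(Mul(-36, Pow(-16, -1)), 697), Add(5, 30)) = Add(Add(Mul(-36, Rational(-1, 16)), 697), 35) = Add(Add(Rational(9, 4), 697), 35) = Add(Rational(2797, 4), 35) = Rational(2937, 4)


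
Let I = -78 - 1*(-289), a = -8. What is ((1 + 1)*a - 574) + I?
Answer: -379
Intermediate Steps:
I = 211 (I = -78 + 289 = 211)
((1 + 1)*a - 574) + I = ((1 + 1)*(-8) - 574) + 211 = (2*(-8) - 574) + 211 = (-16 - 574) + 211 = -590 + 211 = -379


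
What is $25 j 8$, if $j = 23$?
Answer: $4600$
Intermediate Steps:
$25 j 8 = 25 \cdot 23 \cdot 8 = 575 \cdot 8 = 4600$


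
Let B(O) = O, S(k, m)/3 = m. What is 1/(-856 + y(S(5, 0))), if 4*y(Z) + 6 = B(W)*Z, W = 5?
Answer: -2/1715 ≈ -0.0011662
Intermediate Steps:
S(k, m) = 3*m
y(Z) = -3/2 + 5*Z/4 (y(Z) = -3/2 + (5*Z)/4 = -3/2 + 5*Z/4)
1/(-856 + y(S(5, 0))) = 1/(-856 + (-3/2 + 5*(3*0)/4)) = 1/(-856 + (-3/2 + (5/4)*0)) = 1/(-856 + (-3/2 + 0)) = 1/(-856 - 3/2) = 1/(-1715/2) = -2/1715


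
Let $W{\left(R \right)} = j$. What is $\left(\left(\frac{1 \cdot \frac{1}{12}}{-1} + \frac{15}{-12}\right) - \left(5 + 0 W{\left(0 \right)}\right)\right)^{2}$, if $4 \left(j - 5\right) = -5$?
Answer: $\frac{361}{9} \approx 40.111$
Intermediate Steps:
$j = \frac{15}{4}$ ($j = 5 + \frac{1}{4} \left(-5\right) = 5 - \frac{5}{4} = \frac{15}{4} \approx 3.75$)
$W{\left(R \right)} = \frac{15}{4}$
$\left(\left(\frac{1 \cdot \frac{1}{12}}{-1} + \frac{15}{-12}\right) - \left(5 + 0 W{\left(0 \right)}\right)\right)^{2} = \left(\left(\frac{1 \cdot \frac{1}{12}}{-1} + \frac{15}{-12}\right) + \left(0 \cdot \frac{15}{4} - 5\right)\right)^{2} = \left(\left(1 \cdot \frac{1}{12} \left(-1\right) + 15 \left(- \frac{1}{12}\right)\right) + \left(0 - 5\right)\right)^{2} = \left(\left(\frac{1}{12} \left(-1\right) - \frac{5}{4}\right) - 5\right)^{2} = \left(\left(- \frac{1}{12} - \frac{5}{4}\right) - 5\right)^{2} = \left(- \frac{4}{3} - 5\right)^{2} = \left(- \frac{19}{3}\right)^{2} = \frac{361}{9}$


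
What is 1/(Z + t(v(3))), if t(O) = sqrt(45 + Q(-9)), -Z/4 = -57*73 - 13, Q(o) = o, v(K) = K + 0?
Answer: 1/16702 ≈ 5.9873e-5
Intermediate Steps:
v(K) = K
Z = 16696 (Z = -4*(-57*73 - 13) = -4*(-4161 - 13) = -4*(-4174) = 16696)
t(O) = 6 (t(O) = sqrt(45 - 9) = sqrt(36) = 6)
1/(Z + t(v(3))) = 1/(16696 + 6) = 1/16702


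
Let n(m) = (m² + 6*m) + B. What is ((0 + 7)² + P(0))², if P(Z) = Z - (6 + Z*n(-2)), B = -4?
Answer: 1849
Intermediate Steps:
n(m) = -4 + m² + 6*m (n(m) = (m² + 6*m) - 4 = -4 + m² + 6*m)
P(Z) = -6 + 13*Z (P(Z) = Z - (6 + Z*(-4 + (-2)² + 6*(-2))) = Z - (6 + Z*(-4 + 4 - 12)) = Z - (6 + Z*(-12)) = Z - (6 - 12*Z) = Z + (-6 + 12*Z) = -6 + 13*Z)
((0 + 7)² + P(0))² = ((0 + 7)² + (-6 + 13*0))² = (7² + (-6 + 0))² = (49 - 6)² = 43² = 1849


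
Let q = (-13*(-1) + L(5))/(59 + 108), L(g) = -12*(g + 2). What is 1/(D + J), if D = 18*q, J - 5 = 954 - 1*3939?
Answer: -167/498938 ≈ -0.00033471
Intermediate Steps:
J = -2980 (J = 5 + (954 - 1*3939) = 5 + (954 - 3939) = 5 - 2985 = -2980)
L(g) = -24 - 12*g (L(g) = -12*(2 + g) = -24 - 12*g)
q = -71/167 (q = (-13*(-1) + (-24 - 12*5))/(59 + 108) = (13 + (-24 - 60))/167 = (13 - 84)*(1/167) = -71*1/167 = -71/167 ≈ -0.42515)
D = -1278/167 (D = 18*(-71/167) = -1278/167 ≈ -7.6527)
1/(D + J) = 1/(-1278/167 - 2980) = 1/(-498938/167) = -167/498938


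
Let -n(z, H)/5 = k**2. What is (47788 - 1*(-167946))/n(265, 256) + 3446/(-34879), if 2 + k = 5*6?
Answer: -3769047253/68362840 ≈ -55.133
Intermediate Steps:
k = 28 (k = -2 + 5*6 = -2 + 30 = 28)
n(z, H) = -3920 (n(z, H) = -5*28**2 = -5*784 = -3920)
(47788 - 1*(-167946))/n(265, 256) + 3446/(-34879) = (47788 - 1*(-167946))/(-3920) + 3446/(-34879) = (47788 + 167946)*(-1/3920) + 3446*(-1/34879) = 215734*(-1/3920) - 3446/34879 = -107867/1960 - 3446/34879 = -3769047253/68362840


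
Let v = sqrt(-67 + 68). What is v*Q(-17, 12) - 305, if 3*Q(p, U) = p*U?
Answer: -373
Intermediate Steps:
Q(p, U) = U*p/3 (Q(p, U) = (p*U)/3 = (U*p)/3 = U*p/3)
v = 1 (v = sqrt(1) = 1)
v*Q(-17, 12) - 305 = 1*((1/3)*12*(-17)) - 305 = 1*(-68) - 305 = -68 - 305 = -373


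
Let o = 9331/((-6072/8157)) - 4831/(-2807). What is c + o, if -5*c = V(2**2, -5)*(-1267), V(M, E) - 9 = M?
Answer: -262455128567/28406840 ≈ -9239.2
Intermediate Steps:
V(M, E) = 9 + M
c = 16471/5 (c = -(9 + 2**2)*(-1267)/5 = -(9 + 4)*(-1267)/5 = -13*(-1267)/5 = -1/5*(-16471) = 16471/5 ≈ 3294.2)
o = -71206588179/5681368 (o = 9331/((-6072*1/8157)) - 4831*(-1/2807) = 9331/(-2024/2719) + 4831/2807 = 9331*(-2719/2024) + 4831/2807 = -25370989/2024 + 4831/2807 = -71206588179/5681368 ≈ -12533.)
c + o = 16471/5 - 71206588179/5681368 = -262455128567/28406840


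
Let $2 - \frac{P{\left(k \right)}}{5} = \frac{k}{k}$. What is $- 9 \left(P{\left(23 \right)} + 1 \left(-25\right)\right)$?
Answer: $180$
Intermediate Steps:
$P{\left(k \right)} = 5$ ($P{\left(k \right)} = 10 - 5 \frac{k}{k} = 10 - 5 = 5$)
$- 9 \left(P{\left(23 \right)} + 1 \left(-25\right)\right) = - 9 \left(5 + 1 \left(-25\right)\right) = - 9 \left(5 - 25\right) = \left(-9\right) \left(-20\right) = 180$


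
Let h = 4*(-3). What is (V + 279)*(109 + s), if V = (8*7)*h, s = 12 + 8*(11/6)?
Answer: -53317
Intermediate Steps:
h = -12
s = 80/3 (s = 12 + 8*(11*(1/6)) = 12 + 8*(11/6) = 12 + 44/3 = 80/3 ≈ 26.667)
V = -672 (V = (8*7)*(-12) = 56*(-12) = -672)
(V + 279)*(109 + s) = (-672 + 279)*(109 + 80/3) = -393*407/3 = -53317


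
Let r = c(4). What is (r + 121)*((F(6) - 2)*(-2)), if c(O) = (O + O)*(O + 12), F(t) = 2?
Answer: 0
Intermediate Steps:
c(O) = 2*O*(12 + O) (c(O) = (2*O)*(12 + O) = 2*O*(12 + O))
r = 128 (r = 2*4*(12 + 4) = 2*4*16 = 128)
(r + 121)*((F(6) - 2)*(-2)) = (128 + 121)*((2 - 2)*(-2)) = 249*(0*(-2)) = 249*0 = 0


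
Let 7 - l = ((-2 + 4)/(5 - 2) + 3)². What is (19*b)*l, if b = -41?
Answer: 45182/9 ≈ 5020.2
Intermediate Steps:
l = -58/9 (l = 7 - ((-2 + 4)/(5 - 2) + 3)² = 7 - (2/3 + 3)² = 7 - (2*(⅓) + 3)² = 7 - (⅔ + 3)² = 7 - (11/3)² = 7 - 1*121/9 = 7 - 121/9 = -58/9 ≈ -6.4444)
(19*b)*l = (19*(-41))*(-58/9) = -779*(-58/9) = 45182/9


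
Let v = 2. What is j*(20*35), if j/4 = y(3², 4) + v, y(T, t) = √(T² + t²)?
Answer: 5600 + 2800*√97 ≈ 33177.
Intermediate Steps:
j = 8 + 4*√97 (j = 4*(√((3²)² + 4²) + 2) = 4*(√(9² + 16) + 2) = 4*(√(81 + 16) + 2) = 4*(√97 + 2) = 4*(2 + √97) = 8 + 4*√97 ≈ 47.395)
j*(20*35) = (8 + 4*√97)*(20*35) = (8 + 4*√97)*700 = 5600 + 2800*√97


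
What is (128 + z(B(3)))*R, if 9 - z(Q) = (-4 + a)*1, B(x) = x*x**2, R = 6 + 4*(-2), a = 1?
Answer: -280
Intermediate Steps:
R = -2 (R = 6 - 8 = -2)
B(x) = x**3
z(Q) = 12 (z(Q) = 9 - (-4 + 1) = 9 - (-3) = 9 - 1*(-3) = 9 + 3 = 12)
(128 + z(B(3)))*R = (128 + 12)*(-2) = 140*(-2) = -280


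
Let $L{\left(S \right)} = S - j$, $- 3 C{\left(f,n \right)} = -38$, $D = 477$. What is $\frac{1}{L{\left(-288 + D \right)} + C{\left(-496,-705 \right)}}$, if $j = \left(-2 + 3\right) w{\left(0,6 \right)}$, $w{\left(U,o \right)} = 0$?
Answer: $\frac{3}{605} \approx 0.0049587$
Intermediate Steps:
$j = 0$ ($j = \left(-2 + 3\right) 0 = 1 \cdot 0 = 0$)
$C{\left(f,n \right)} = \frac{38}{3}$ ($C{\left(f,n \right)} = \left(- \frac{1}{3}\right) \left(-38\right) = \frac{38}{3}$)
$L{\left(S \right)} = S$ ($L{\left(S \right)} = S - 0 = S + 0 = S$)
$\frac{1}{L{\left(-288 + D \right)} + C{\left(-496,-705 \right)}} = \frac{1}{\left(-288 + 477\right) + \frac{38}{3}} = \frac{1}{189 + \frac{38}{3}} = \frac{1}{\frac{605}{3}} = \frac{3}{605}$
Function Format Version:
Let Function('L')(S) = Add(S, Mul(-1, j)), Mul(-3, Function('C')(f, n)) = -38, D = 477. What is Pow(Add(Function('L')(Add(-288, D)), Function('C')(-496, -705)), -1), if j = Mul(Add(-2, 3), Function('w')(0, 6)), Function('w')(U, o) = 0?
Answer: Rational(3, 605) ≈ 0.0049587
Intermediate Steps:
j = 0 (j = Mul(Add(-2, 3), 0) = Mul(1, 0) = 0)
Function('C')(f, n) = Rational(38, 3) (Function('C')(f, n) = Mul(Rational(-1, 3), -38) = Rational(38, 3))
Function('L')(S) = S (Function('L')(S) = Add(S, Mul(-1, 0)) = Add(S, 0) = S)
Pow(Add(Function('L')(Add(-288, D)), Function('C')(-496, -705)), -1) = Pow(Add(Add(-288, 477), Rational(38, 3)), -1) = Pow(Add(189, Rational(38, 3)), -1) = Pow(Rational(605, 3), -1) = Rational(3, 605)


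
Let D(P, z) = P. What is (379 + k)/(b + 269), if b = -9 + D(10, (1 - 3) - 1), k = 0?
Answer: 379/270 ≈ 1.4037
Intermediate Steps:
b = 1 (b = -9 + 10 = 1)
(379 + k)/(b + 269) = (379 + 0)/(1 + 269) = 379/270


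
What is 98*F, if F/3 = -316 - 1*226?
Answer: -159348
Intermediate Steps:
F = -1626 (F = 3*(-316 - 1*226) = 3*(-316 - 226) = 3*(-542) = -1626)
98*F = 98*(-1626) = -159348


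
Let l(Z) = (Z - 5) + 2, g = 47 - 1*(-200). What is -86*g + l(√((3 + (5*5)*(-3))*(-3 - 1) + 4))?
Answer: -21245 + 2*√73 ≈ -21228.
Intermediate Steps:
g = 247 (g = 47 + 200 = 247)
l(Z) = -3 + Z (l(Z) = (-5 + Z) + 2 = -3 + Z)
-86*g + l(√((3 + (5*5)*(-3))*(-3 - 1) + 4)) = -86*247 + (-3 + √((3 + (5*5)*(-3))*(-3 - 1) + 4)) = -21242 + (-3 + √((3 + 25*(-3))*(-4) + 4)) = -21242 + (-3 + √((3 - 75)*(-4) + 4)) = -21242 + (-3 + √(-72*(-4) + 4)) = -21242 + (-3 + √(288 + 4)) = -21242 + (-3 + √292) = -21242 + (-3 + 2*√73) = -21245 + 2*√73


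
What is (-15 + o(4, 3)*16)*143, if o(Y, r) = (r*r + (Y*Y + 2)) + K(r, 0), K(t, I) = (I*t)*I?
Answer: 59631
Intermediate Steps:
K(t, I) = t*I**2
o(Y, r) = 2 + Y**2 + r**2 (o(Y, r) = (r*r + (Y*Y + 2)) + r*0**2 = (r**2 + (Y**2 + 2)) + r*0 = (r**2 + (2 + Y**2)) + 0 = (2 + Y**2 + r**2) + 0 = 2 + Y**2 + r**2)
(-15 + o(4, 3)*16)*143 = (-15 + (2 + 4**2 + 3**2)*16)*143 = (-15 + (2 + 16 + 9)*16)*143 = (-15 + 27*16)*143 = (-15 + 432)*143 = 417*143 = 59631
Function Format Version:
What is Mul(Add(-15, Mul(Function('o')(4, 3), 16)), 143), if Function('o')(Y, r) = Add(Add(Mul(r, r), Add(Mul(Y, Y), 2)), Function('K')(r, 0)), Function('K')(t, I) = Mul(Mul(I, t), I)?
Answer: 59631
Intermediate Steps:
Function('K')(t, I) = Mul(t, Pow(I, 2))
Function('o')(Y, r) = Add(2, Pow(Y, 2), Pow(r, 2)) (Function('o')(Y, r) = Add(Add(Mul(r, r), Add(Mul(Y, Y), 2)), Mul(r, Pow(0, 2))) = Add(Add(Pow(r, 2), Add(Pow(Y, 2), 2)), Mul(r, 0)) = Add(Add(Pow(r, 2), Add(2, Pow(Y, 2))), 0) = Add(Add(2, Pow(Y, 2), Pow(r, 2)), 0) = Add(2, Pow(Y, 2), Pow(r, 2)))
Mul(Add(-15, Mul(Function('o')(4, 3), 16)), 143) = Mul(Add(-15, Mul(Add(2, Pow(4, 2), Pow(3, 2)), 16)), 143) = Mul(Add(-15, Mul(Add(2, 16, 9), 16)), 143) = Mul(Add(-15, Mul(27, 16)), 143) = Mul(Add(-15, 432), 143) = Mul(417, 143) = 59631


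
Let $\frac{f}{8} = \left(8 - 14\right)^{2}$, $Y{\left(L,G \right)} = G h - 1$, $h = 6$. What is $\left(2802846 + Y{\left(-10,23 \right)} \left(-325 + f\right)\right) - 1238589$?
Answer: $1559188$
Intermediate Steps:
$Y{\left(L,G \right)} = -1 + 6 G$ ($Y{\left(L,G \right)} = G 6 - 1 = 6 G - 1 = -1 + 6 G$)
$f = 288$ ($f = 8 \left(8 - 14\right)^{2} = 8 \left(-6\right)^{2} = 8 \cdot 36 = 288$)
$\left(2802846 + Y{\left(-10,23 \right)} \left(-325 + f\right)\right) - 1238589 = \left(2802846 + \left(-1 + 6 \cdot 23\right) \left(-325 + 288\right)\right) - 1238589 = \left(2802846 + \left(-1 + 138\right) \left(-37\right)\right) - 1238589 = \left(2802846 + 137 \left(-37\right)\right) - 1238589 = \left(2802846 - 5069\right) - 1238589 = 2797777 - 1238589 = 1559188$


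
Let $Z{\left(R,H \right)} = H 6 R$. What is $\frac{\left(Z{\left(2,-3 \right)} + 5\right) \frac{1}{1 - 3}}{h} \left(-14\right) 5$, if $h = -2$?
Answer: $\frac{1085}{2} \approx 542.5$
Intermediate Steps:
$Z{\left(R,H \right)} = 6 H R$
$\frac{\left(Z{\left(2,-3 \right)} + 5\right) \frac{1}{1 - 3}}{h} \left(-14\right) 5 = \frac{\left(6 \left(-3\right) 2 + 5\right) \frac{1}{1 - 3}}{-2} \left(-14\right) 5 = \frac{-36 + 5}{-2} \left(- \frac{1}{2}\right) \left(-14\right) 5 = \left(-31\right) \left(- \frac{1}{2}\right) \left(- \frac{1}{2}\right) \left(-14\right) 5 = \frac{31}{2} \left(- \frac{1}{2}\right) \left(-14\right) 5 = \left(- \frac{31}{4}\right) \left(-14\right) 5 = \frac{217}{2} \cdot 5 = \frac{1085}{2}$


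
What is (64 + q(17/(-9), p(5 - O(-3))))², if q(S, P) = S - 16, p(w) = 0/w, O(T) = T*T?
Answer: 172225/81 ≈ 2126.2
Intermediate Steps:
O(T) = T²
p(w) = 0
q(S, P) = -16 + S
(64 + q(17/(-9), p(5 - O(-3))))² = (64 + (-16 + 17/(-9)))² = (64 + (-16 + 17*(-⅑)))² = (64 + (-16 - 17/9))² = (64 - 161/9)² = (415/9)² = 172225/81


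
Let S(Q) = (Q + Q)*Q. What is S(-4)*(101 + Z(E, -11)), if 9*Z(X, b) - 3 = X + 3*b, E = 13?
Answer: 28544/9 ≈ 3171.6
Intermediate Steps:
S(Q) = 2*Q² (S(Q) = (2*Q)*Q = 2*Q²)
Z(X, b) = ⅓ + b/3 + X/9 (Z(X, b) = ⅓ + (X + 3*b)/9 = ⅓ + (b/3 + X/9) = ⅓ + b/3 + X/9)
S(-4)*(101 + Z(E, -11)) = (2*(-4)²)*(101 + (⅓ + (⅓)*(-11) + (⅑)*13)) = (2*16)*(101 + (⅓ - 11/3 + 13/9)) = 32*(101 - 17/9) = 32*(892/9) = 28544/9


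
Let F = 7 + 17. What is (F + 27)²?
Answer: 2601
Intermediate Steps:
F = 24
(F + 27)² = (24 + 27)² = 51² = 2601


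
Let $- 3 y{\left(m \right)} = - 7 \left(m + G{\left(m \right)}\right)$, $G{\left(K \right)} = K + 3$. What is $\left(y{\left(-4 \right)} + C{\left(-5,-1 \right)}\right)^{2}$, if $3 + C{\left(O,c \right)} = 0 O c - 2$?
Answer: $\frac{2500}{9} \approx 277.78$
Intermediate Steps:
$G{\left(K \right)} = 3 + K$
$y{\left(m \right)} = 7 + \frac{14 m}{3}$ ($y{\left(m \right)} = - \frac{\left(-7\right) \left(m + \left(3 + m\right)\right)}{3} = - \frac{\left(-7\right) \left(3 + 2 m\right)}{3} = - \frac{-21 - 14 m}{3} = 7 + \frac{14 m}{3}$)
$C{\left(O,c \right)} = -5$ ($C{\left(O,c \right)} = -3 + \left(0 O c - 2\right) = -3 - \left(2 + 0 c\right) = -3 + \left(0 - 2\right) = -3 - 2 = -5$)
$\left(y{\left(-4 \right)} + C{\left(-5,-1 \right)}\right)^{2} = \left(\left(7 + \frac{14}{3} \left(-4\right)\right) - 5\right)^{2} = \left(\left(7 - \frac{56}{3}\right) - 5\right)^{2} = \left(- \frac{35}{3} - 5\right)^{2} = \left(- \frac{50}{3}\right)^{2} = \frac{2500}{9}$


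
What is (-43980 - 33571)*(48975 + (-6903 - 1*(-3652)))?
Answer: -3545941924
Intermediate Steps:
(-43980 - 33571)*(48975 + (-6903 - 1*(-3652))) = -77551*(48975 + (-6903 + 3652)) = -77551*(48975 - 3251) = -77551*45724 = -3545941924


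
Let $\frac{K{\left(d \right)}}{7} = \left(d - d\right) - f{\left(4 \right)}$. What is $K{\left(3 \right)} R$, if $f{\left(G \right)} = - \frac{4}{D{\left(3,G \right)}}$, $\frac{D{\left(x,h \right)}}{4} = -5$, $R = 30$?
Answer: $-42$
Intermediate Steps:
$D{\left(x,h \right)} = -20$ ($D{\left(x,h \right)} = 4 \left(-5\right) = -20$)
$f{\left(G \right)} = \frac{1}{5}$ ($f{\left(G \right)} = - \frac{4}{-20} = \left(-4\right) \left(- \frac{1}{20}\right) = \frac{1}{5}$)
$K{\left(d \right)} = - \frac{7}{5}$ ($K{\left(d \right)} = 7 \left(\left(d - d\right) - \frac{1}{5}\right) = 7 \left(0 - \frac{1}{5}\right) = 7 \left(- \frac{1}{5}\right) = - \frac{7}{5}$)
$K{\left(3 \right)} R = \left(- \frac{7}{5}\right) 30 = -42$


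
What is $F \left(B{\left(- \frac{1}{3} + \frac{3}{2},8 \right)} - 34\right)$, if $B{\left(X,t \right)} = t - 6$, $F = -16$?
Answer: $512$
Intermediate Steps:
$B{\left(X,t \right)} = -6 + t$ ($B{\left(X,t \right)} = t - 6 = -6 + t$)
$F \left(B{\left(- \frac{1}{3} + \frac{3}{2},8 \right)} - 34\right) = - 16 \left(\left(-6 + 8\right) - 34\right) = - 16 \left(2 - 34\right) = \left(-16\right) \left(-32\right) = 512$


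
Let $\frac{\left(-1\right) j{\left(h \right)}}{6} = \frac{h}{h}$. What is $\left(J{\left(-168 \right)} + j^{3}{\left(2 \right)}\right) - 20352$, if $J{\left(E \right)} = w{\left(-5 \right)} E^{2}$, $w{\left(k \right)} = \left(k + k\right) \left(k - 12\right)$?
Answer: $4777512$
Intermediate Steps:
$j{\left(h \right)} = -6$ ($j{\left(h \right)} = - 6 \frac{h}{h} = \left(-6\right) 1 = -6$)
$w{\left(k \right)} = 2 k \left(-12 + k\right)$
$J{\left(E \right)} = 170 E^{2}$ ($J{\left(E \right)} = 2 \left(-5\right) \left(-12 - 5\right) E^{2} = 2 \left(-5\right) \left(-17\right) E^{2} = 170 E^{2}$)
$\left(J{\left(-168 \right)} + j^{3}{\left(2 \right)}\right) - 20352 = \left(170 \left(-168\right)^{2} + \left(-6\right)^{3}\right) - 20352 = \left(170 \cdot 28224 - 216\right) - 20352 = \left(4798080 - 216\right) - 20352 = 4797864 - 20352 = 4777512$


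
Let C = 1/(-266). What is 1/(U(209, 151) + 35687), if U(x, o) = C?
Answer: 266/9492741 ≈ 2.8021e-5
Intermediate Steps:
C = -1/266 ≈ -0.0037594
U(x, o) = -1/266
1/(U(209, 151) + 35687) = 1/(-1/266 + 35687) = 1/(9492741/266) = 266/9492741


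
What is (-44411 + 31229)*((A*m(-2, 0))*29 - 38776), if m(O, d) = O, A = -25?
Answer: 492031332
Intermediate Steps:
(-44411 + 31229)*((A*m(-2, 0))*29 - 38776) = (-44411 + 31229)*(-25*(-2)*29 - 38776) = -13182*(50*29 - 38776) = -13182*(1450 - 38776) = -13182*(-37326) = 492031332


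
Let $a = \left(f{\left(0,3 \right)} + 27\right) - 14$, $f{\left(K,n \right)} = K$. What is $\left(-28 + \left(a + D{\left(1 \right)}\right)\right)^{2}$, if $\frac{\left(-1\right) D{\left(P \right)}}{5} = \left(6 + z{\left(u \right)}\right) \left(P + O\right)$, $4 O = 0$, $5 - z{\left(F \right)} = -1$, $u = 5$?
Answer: $5625$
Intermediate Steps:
$z{\left(F \right)} = 6$ ($z{\left(F \right)} = 5 - -1 = 5 + 1 = 6$)
$O = 0$ ($O = \frac{1}{4} \cdot 0 = 0$)
$a = 13$ ($a = \left(0 + 27\right) - 14 = 27 - 14 = 13$)
$D{\left(P \right)} = - 60 P$ ($D{\left(P \right)} = - 5 \left(6 + 6\right) \left(P + 0\right) = - 5 \cdot 12 P = - 60 P$)
$\left(-28 + \left(a + D{\left(1 \right)}\right)\right)^{2} = \left(-28 + \left(13 - 60\right)\right)^{2} = \left(-28 - 47\right)^{2} = \left(-75\right)^{2} = 5625$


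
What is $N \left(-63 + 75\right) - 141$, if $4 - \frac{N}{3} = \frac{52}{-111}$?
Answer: $\frac{735}{37} \approx 19.865$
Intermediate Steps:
$N = \frac{496}{37}$ ($N = 12 - 3 \frac{52}{-111} = 12 - 3 \cdot 52 \left(- \frac{1}{111}\right) = 12 - - \frac{52}{37} = 12 + \frac{52}{37} = \frac{496}{37} \approx 13.405$)
$N \left(-63 + 75\right) - 141 = \frac{496 \left(-63 + 75\right)}{37} - 141 = \frac{496}{37} \cdot 12 - 141 = \frac{5952}{37} - 141 = \frac{735}{37}$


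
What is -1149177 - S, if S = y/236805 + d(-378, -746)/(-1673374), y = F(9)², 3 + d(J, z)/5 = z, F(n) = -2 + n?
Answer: -455376705828682441/396263330070 ≈ -1.1492e+6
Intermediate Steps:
d(J, z) = -15 + 5*z
y = 49 (y = (-2 + 9)² = 7² = 49)
S = 968830051/396263330070 (S = 49/236805 + (-15 + 5*(-746))/(-1673374) = 49*(1/236805) + (-15 - 3730)*(-1/1673374) = 49/236805 - 3745*(-1/1673374) = 49/236805 + 3745/1673374 = 968830051/396263330070 ≈ 0.0024449)
-1149177 - S = -1149177 - 1*968830051/396263330070 = -1149177 - 968830051/396263330070 = -455376705828682441/396263330070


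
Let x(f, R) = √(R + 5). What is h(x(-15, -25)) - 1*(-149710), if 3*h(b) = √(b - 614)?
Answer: 149710 + √(-614 + 2*I*√5)/3 ≈ 1.4971e+5 + 8.2597*I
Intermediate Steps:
x(f, R) = √(5 + R)
h(b) = √(-614 + b)/3 (h(b) = √(b - 614)/3 = √(-614 + b)/3)
h(x(-15, -25)) - 1*(-149710) = √(-614 + √(5 - 25))/3 - 1*(-149710) = √(-614 + √(-20))/3 + 149710 = √(-614 + 2*I*√5)/3 + 149710 = 149710 + √(-614 + 2*I*√5)/3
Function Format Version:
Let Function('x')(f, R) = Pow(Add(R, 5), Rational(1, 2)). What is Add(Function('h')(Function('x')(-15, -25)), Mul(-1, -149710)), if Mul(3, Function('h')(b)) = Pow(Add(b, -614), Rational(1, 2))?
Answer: Add(149710, Mul(Rational(1, 3), Pow(Add(-614, Mul(2, I, Pow(5, Rational(1, 2)))), Rational(1, 2)))) ≈ Add(1.4971e+5, Mul(8.2597, I))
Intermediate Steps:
Function('x')(f, R) = Pow(Add(5, R), Rational(1, 2))
Function('h')(b) = Mul(Rational(1, 3), Pow(Add(-614, b), Rational(1, 2))) (Function('h')(b) = Mul(Rational(1, 3), Pow(Add(b, -614), Rational(1, 2))) = Mul(Rational(1, 3), Pow(Add(-614, b), Rational(1, 2))))
Add(Function('h')(Function('x')(-15, -25)), Mul(-1, -149710)) = Add(Mul(Rational(1, 3), Pow(Add(-614, Pow(Add(5, -25), Rational(1, 2))), Rational(1, 2))), Mul(-1, -149710)) = Add(Mul(Rational(1, 3), Pow(Add(-614, Pow(-20, Rational(1, 2))), Rational(1, 2))), 149710) = Add(Mul(Rational(1, 3), Pow(Add(-614, Mul(2, I, Pow(5, Rational(1, 2)))), Rational(1, 2))), 149710) = Add(149710, Mul(Rational(1, 3), Pow(Add(-614, Mul(2, I, Pow(5, Rational(1, 2)))), Rational(1, 2))))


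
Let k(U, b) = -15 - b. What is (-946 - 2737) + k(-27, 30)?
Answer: -3728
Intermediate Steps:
(-946 - 2737) + k(-27, 30) = (-946 - 2737) + (-15 - 1*30) = -3683 + (-15 - 30) = -3683 - 45 = -3728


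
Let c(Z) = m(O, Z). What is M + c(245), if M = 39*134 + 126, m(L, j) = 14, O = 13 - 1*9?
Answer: 5366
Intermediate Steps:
O = 4 (O = 13 - 9 = 4)
M = 5352 (M = 5226 + 126 = 5352)
c(Z) = 14
M + c(245) = 5352 + 14 = 5366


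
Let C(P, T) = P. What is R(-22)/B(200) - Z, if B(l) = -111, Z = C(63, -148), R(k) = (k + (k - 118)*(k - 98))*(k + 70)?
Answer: -270779/37 ≈ -7318.4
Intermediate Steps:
R(k) = (70 + k)*(k + (-118 + k)*(-98 + k)) (R(k) = (k + (-118 + k)*(-98 + k))*(70 + k) = (70 + k)*(k + (-118 + k)*(-98 + k)))
Z = 63
R(-22)/B(200) - Z = (809480 + (-22)³ - 3486*(-22) - 145*(-22)²)/(-111) - 1*63 = (809480 - 10648 + 76692 - 145*484)*(-1/111) - 63 = (809480 - 10648 + 76692 - 70180)*(-1/111) - 63 = 805344*(-1/111) - 63 = -268448/37 - 63 = -270779/37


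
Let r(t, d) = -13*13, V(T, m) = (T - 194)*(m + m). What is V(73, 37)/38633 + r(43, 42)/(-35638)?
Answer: -312573675/1376802854 ≈ -0.22703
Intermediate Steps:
V(T, m) = 2*m*(-194 + T) (V(T, m) = (-194 + T)*(2*m) = 2*m*(-194 + T))
r(t, d) = -169
V(73, 37)/38633 + r(43, 42)/(-35638) = (2*37*(-194 + 73))/38633 - 169/(-35638) = (2*37*(-121))*(1/38633) - 169*(-1/35638) = -8954*1/38633 + 169/35638 = -8954/38633 + 169/35638 = -312573675/1376802854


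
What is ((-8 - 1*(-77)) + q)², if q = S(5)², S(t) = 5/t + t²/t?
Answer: 11025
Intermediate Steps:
S(t) = t + 5/t (S(t) = 5/t + t = t + 5/t)
q = 36 (q = (5 + 5/5)² = (5 + 5*(⅕))² = (5 + 1)² = 6² = 36)
((-8 - 1*(-77)) + q)² = ((-8 - 1*(-77)) + 36)² = ((-8 + 77) + 36)² = (69 + 36)² = 105² = 11025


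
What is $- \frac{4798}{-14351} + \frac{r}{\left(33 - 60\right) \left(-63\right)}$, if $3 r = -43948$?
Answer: $- \frac{606213554}{73233153} \approx -8.2779$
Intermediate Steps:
$r = - \frac{43948}{3}$ ($r = \frac{1}{3} \left(-43948\right) = - \frac{43948}{3} \approx -14649.0$)
$- \frac{4798}{-14351} + \frac{r}{\left(33 - 60\right) \left(-63\right)} = - \frac{4798}{-14351} - \frac{43948}{3 \left(33 - 60\right) \left(-63\right)} = \left(-4798\right) \left(- \frac{1}{14351}\right) - \frac{43948}{3 \left(\left(-27\right) \left(-63\right)\right)} = \frac{4798}{14351} - \frac{43948}{3 \cdot 1701} = \frac{4798}{14351} - \frac{43948}{5103} = - \frac{606213554}{73233153}$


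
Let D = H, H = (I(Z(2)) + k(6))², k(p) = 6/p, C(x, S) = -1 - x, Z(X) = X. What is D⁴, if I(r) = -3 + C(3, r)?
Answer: 1679616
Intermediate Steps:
I(r) = -7 (I(r) = -3 + (-1 - 1*3) = -3 + (-1 - 3) = -3 - 4 = -7)
H = 36 (H = (-7 + 6/6)² = (-7 + 6*(⅙))² = (-7 + 1)² = (-6)² = 36)
D = 36
D⁴ = 36⁴ = 1679616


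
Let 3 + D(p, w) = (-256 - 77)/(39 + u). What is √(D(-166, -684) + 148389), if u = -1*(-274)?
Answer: √14537123805/313 ≈ 385.21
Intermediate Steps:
u = 274
D(p, w) = -1272/313 (D(p, w) = -3 + (-256 - 77)/(39 + 274) = -3 - 333/313 = -1272/313)
√(D(-166, -684) + 148389) = √(-1272/313 + 148389) = √(46444485/313) = √14537123805/313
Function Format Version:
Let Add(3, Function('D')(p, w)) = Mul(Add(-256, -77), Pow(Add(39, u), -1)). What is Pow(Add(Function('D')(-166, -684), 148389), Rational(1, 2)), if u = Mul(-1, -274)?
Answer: Mul(Rational(1, 313), Pow(14537123805, Rational(1, 2))) ≈ 385.21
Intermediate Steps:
u = 274
Function('D')(p, w) = Rational(-1272, 313) (Function('D')(p, w) = Add(-3, Mul(Add(-256, -77), Pow(Add(39, 274), -1))) = Add(-3, Mul(-333, Pow(313, -1))) = Add(-3, Mul(-333, Rational(1, 313))) = Add(-3, Rational(-333, 313)) = Rational(-1272, 313))
Pow(Add(Function('D')(-166, -684), 148389), Rational(1, 2)) = Pow(Add(Rational(-1272, 313), 148389), Rational(1, 2)) = Pow(Rational(46444485, 313), Rational(1, 2)) = Mul(Rational(1, 313), Pow(14537123805, Rational(1, 2)))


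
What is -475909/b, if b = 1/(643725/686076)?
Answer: -102118173675/228692 ≈ -4.4653e+5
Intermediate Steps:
b = 228692/214575 (b = 1/(643725*(1/686076)) = 1/(214575/228692) = 228692/214575 ≈ 1.0658)
-475909/b = -475909/228692/214575 = -475909*214575/228692 = -102118173675/228692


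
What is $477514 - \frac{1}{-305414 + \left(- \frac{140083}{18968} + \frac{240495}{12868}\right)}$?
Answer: $\frac{8898802685102598226}{18635689602905} \approx 4.7751 \cdot 10^{5}$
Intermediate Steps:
$477514 - \frac{1}{-305414 + \left(- \frac{140083}{18968} + \frac{240495}{12868}\right)} = 477514 - \frac{1}{-305414 + \frac{689780279}{61020056}} = 477514 - \frac{1}{- \frac{18635689602905}{61020056}} = 477514 - - \frac{61020056}{18635689602905} = 477514 + \frac{61020056}{18635689602905} = \frac{8898802685102598226}{18635689602905}$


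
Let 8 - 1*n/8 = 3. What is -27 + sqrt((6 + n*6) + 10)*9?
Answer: 117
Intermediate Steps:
n = 40 (n = 64 - 8*3 = 64 - 24 = 40)
-27 + sqrt((6 + n*6) + 10)*9 = -27 + sqrt((6 + 40*6) + 10)*9 = -27 + sqrt((6 + 240) + 10)*9 = -27 + sqrt(246 + 10)*9 = -27 + sqrt(256)*9 = -27 + 16*9 = -27 + 144 = 117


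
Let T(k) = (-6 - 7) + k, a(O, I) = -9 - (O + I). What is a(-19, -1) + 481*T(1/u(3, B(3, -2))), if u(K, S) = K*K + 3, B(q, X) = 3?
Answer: -74423/12 ≈ -6201.9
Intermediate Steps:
u(K, S) = 3 + K**2 (u(K, S) = K**2 + 3 = 3 + K**2)
a(O, I) = -9 - I - O (a(O, I) = -9 - (I + O) = -9 + (-I - O) = -9 - I - O)
T(k) = -13 + k
a(-19, -1) + 481*T(1/u(3, B(3, -2))) = (-9 - 1*(-1) - 1*(-19)) + 481*(-13 + 1/(3 + 3**2)) = (-9 + 1 + 19) + 481*(-13 + 1/(3 + 9)) = 11 + 481*(-13 + 1/12) = 11 + 481*(-155/12) = 11 - 74555/12 = -74423/12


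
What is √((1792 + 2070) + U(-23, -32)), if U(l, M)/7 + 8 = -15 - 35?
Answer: 24*√6 ≈ 58.788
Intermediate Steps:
U(l, M) = -406 (U(l, M) = -56 + 7*(-15 - 35) = -56 + 7*(-50) = -56 - 350 = -406)
√((1792 + 2070) + U(-23, -32)) = √((1792 + 2070) - 406) = √(3862 - 406) = √3456 = 24*√6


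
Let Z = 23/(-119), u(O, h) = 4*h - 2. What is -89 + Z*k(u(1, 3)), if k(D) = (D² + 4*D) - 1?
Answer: -13788/119 ≈ -115.87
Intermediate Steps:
u(O, h) = -2 + 4*h
k(D) = -1 + D² + 4*D
Z = -23/119 (Z = 23*(-1/119) = -23/119 ≈ -0.19328)
-89 + Z*k(u(1, 3)) = -89 - 23*(-1 + (-2 + 4*3)² + 4*(-2 + 4*3))/119 = -89 - 23*(-1 + (-2 + 12)² + 4*(-2 + 12))/119 = -89 - 23*(-1 + 10² + 4*10)/119 = -89 - 23*(-1 + 100 + 40)/119 = -89 - 23/119*139 = -89 - 3197/119 = -13788/119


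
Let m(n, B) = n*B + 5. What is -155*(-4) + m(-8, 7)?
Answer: 569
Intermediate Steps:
m(n, B) = 5 + B*n (m(n, B) = B*n + 5 = 5 + B*n)
-155*(-4) + m(-8, 7) = -155*(-4) + (5 + 7*(-8)) = 620 + (5 - 56) = 620 - 51 = 569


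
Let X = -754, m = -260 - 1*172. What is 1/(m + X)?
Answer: -1/1186 ≈ -0.00084317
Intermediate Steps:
m = -432 (m = -260 - 172 = -432)
1/(m + X) = 1/(-432 - 754) = 1/(-1186) = -1/1186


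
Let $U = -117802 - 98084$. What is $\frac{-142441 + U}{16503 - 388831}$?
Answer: $\frac{358327}{372328} \approx 0.9624$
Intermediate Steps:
$U = -215886$ ($U = -117802 - 98084 = -215886$)
$\frac{-142441 + U}{16503 - 388831} = \frac{-142441 - 215886}{16503 - 388831} = - \frac{358327}{-372328} = \left(-358327\right) \left(- \frac{1}{372328}\right) = \frac{358327}{372328}$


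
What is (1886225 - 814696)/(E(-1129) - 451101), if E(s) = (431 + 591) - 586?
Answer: -1071529/450665 ≈ -2.3777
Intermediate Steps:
E(s) = 436 (E(s) = 1022 - 586 = 436)
(1886225 - 814696)/(E(-1129) - 451101) = (1886225 - 814696)/(436 - 451101) = 1071529/(-450665) = 1071529*(-1/450665) = -1071529/450665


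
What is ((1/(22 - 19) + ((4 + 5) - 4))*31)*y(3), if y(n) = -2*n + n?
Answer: -496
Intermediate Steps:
y(n) = -n
((1/(22 - 19) + ((4 + 5) - 4))*31)*y(3) = ((1/(22 - 19) + ((4 + 5) - 4))*31)*(-1*3) = ((1/3 + (9 - 4))*31)*(-3) = ((⅓ + 5)*31)*(-3) = ((16/3)*31)*(-3) = (496/3)*(-3) = -496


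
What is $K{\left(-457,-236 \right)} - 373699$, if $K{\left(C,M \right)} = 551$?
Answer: $-373148$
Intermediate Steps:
$K{\left(-457,-236 \right)} - 373699 = 551 - 373699 = -373148$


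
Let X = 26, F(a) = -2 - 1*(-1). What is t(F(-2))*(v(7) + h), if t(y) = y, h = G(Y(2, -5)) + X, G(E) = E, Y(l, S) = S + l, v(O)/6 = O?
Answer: -65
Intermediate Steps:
v(O) = 6*O
F(a) = -1 (F(a) = -2 + 1 = -1)
h = 23 (h = (-5 + 2) + 26 = -3 + 26 = 23)
t(F(-2))*(v(7) + h) = -(6*7 + 23) = -(42 + 23) = -1*65 = -65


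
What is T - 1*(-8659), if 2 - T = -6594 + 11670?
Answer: 3585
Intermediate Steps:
T = -5074 (T = 2 - (-6594 + 11670) = 2 - 1*5076 = 2 - 5076 = -5074)
T - 1*(-8659) = -5074 - 1*(-8659) = -5074 + 8659 = 3585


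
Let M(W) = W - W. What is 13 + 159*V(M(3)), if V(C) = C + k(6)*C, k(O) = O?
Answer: 13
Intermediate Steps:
M(W) = 0
V(C) = 7*C (V(C) = C + 6*C = 7*C)
13 + 159*V(M(3)) = 13 + 159*(7*0) = 13 + 159*0 = 13 + 0 = 13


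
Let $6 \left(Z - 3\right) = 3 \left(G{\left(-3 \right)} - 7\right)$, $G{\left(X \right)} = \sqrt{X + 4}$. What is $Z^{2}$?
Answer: $0$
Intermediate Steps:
$G{\left(X \right)} = \sqrt{4 + X}$
$Z = 0$ ($Z = 3 + \frac{3 \left(\sqrt{4 - 3} - 7\right)}{6} = 3 + \frac{3 \left(\sqrt{1} - 7\right)}{6} = 3 + \frac{3 \left(1 - 7\right)}{6} = 3 + \frac{3 \left(-6\right)}{6} = 3 + \frac{1}{6} \left(-18\right) = 3 - 3 = 0$)
$Z^{2} = 0^{2} = 0$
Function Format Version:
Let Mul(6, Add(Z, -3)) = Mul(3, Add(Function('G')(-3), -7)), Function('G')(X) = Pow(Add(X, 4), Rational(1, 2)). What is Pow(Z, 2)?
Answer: 0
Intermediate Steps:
Function('G')(X) = Pow(Add(4, X), Rational(1, 2))
Z = 0 (Z = Add(3, Mul(Rational(1, 6), Mul(3, Add(Pow(Add(4, -3), Rational(1, 2)), -7)))) = Add(3, Mul(Rational(1, 6), Mul(3, Add(Pow(1, Rational(1, 2)), -7)))) = Add(3, Mul(Rational(1, 6), Mul(3, Add(1, -7)))) = Add(3, Mul(Rational(1, 6), Mul(3, -6))) = Add(3, Mul(Rational(1, 6), -18)) = Add(3, -3) = 0)
Pow(Z, 2) = Pow(0, 2) = 0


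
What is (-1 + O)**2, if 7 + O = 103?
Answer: 9025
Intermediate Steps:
O = 96 (O = -7 + 103 = 96)
(-1 + O)**2 = (-1 + 96)**2 = 95**2 = 9025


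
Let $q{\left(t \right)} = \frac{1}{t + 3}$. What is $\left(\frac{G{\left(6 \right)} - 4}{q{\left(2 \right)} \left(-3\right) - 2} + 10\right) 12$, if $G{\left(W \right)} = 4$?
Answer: $120$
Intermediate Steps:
$q{\left(t \right)} = \frac{1}{3 + t}$
$\left(\frac{G{\left(6 \right)} - 4}{q{\left(2 \right)} \left(-3\right) - 2} + 10\right) 12 = \left(\frac{4 - 4}{\frac{1}{3 + 2} \left(-3\right) - 2} + 10\right) 12 = \left(\frac{0}{\frac{1}{5} \left(-3\right) - 2} + 10\right) 12 = \left(\frac{0}{- \frac{3}{5} - 2} + 10\right) 12 = \left(\frac{0}{- \frac{13}{5}} + 10\right) 12 = \left(0 \left(- \frac{5}{13}\right) + 10\right) 12 = \left(0 + 10\right) 12 = 10 \cdot 12 = 120$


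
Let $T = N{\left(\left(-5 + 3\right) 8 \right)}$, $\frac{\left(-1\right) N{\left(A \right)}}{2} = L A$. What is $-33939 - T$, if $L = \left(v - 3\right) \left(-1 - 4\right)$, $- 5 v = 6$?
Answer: $-34611$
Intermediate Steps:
$v = - \frac{6}{5}$ ($v = \left(- \frac{1}{5}\right) 6 = - \frac{6}{5} \approx -1.2$)
$L = 21$ ($L = \left(- \frac{6}{5} - 3\right) \left(-1 - 4\right) = \left(- \frac{21}{5}\right) \left(-5\right) = 21$)
$N{\left(A \right)} = - 42 A$ ($N{\left(A \right)} = - 2 \cdot 21 A = - 42 A$)
$T = 672$ ($T = - 42 \left(-5 + 3\right) 8 = - 42 \left(\left(-2\right) 8\right) = \left(-42\right) \left(-16\right) = 672$)
$-33939 - T = -33939 - 672 = -34611$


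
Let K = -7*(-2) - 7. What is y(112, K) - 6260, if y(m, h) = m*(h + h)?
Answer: -4692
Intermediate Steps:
K = 7 (K = 14 - 7 = 7)
y(m, h) = 2*h*m (y(m, h) = m*(2*h) = 2*h*m)
y(112, K) - 6260 = 2*7*112 - 6260 = 1568 - 6260 = -4692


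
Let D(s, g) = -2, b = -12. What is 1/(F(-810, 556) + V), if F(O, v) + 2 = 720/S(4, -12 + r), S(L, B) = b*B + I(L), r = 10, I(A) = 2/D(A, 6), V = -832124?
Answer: -23/19138178 ≈ -1.2018e-6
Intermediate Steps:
I(A) = -1 (I(A) = 2/(-2) = 2*(-1/2) = -1)
S(L, B) = -1 - 12*B (S(L, B) = -12*B - 1 = -1 - 12*B)
F(O, v) = 674/23 (F(O, v) = -2 + 720/(-1 - 12*(-12 + 10)) = -2 + 720/(-1 - 12*(-2)) = -2 + 720/(-1 + 24) = -2 + 720/23 = 674/23)
1/(F(-810, 556) + V) = 1/(674/23 - 832124) = 1/(-19138178/23) = -23/19138178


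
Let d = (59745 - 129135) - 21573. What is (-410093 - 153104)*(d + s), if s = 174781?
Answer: -47206046146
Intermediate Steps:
d = -90963 (d = -69390 - 21573 = -90963)
(-410093 - 153104)*(d + s) = (-410093 - 153104)*(-90963 + 174781) = -563197*83818 = -47206046146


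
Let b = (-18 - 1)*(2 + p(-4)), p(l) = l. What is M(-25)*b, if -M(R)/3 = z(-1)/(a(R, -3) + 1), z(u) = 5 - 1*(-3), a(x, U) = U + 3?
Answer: -912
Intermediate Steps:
a(x, U) = 3 + U
z(u) = 8 (z(u) = 5 + 3 = 8)
M(R) = -24 (M(R) = -3*8/((3 - 3) + 1) = -3*8/(0 + 1) = -3*8/1 = -3*8 = -24)
b = 38 (b = (-18 - 1)*(2 - 4) = -19*(-2) = 38)
M(-25)*b = -24*38 = -912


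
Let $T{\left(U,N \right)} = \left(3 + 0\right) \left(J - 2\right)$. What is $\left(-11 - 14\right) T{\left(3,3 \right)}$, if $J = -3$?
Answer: $375$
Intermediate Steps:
$T{\left(U,N \right)} = -15$ ($T{\left(U,N \right)} = \left(3 + 0\right) \left(-3 - 2\right) = 3 \left(-5\right) = -15$)
$\left(-11 - 14\right) T{\left(3,3 \right)} = \left(-11 - 14\right) \left(-15\right) = \left(-25\right) \left(-15\right) = 375$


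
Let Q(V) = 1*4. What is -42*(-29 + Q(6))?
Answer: 1050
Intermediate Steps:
Q(V) = 4
-42*(-29 + Q(6)) = -42*(-29 + 4) = -42*(-25) = 1050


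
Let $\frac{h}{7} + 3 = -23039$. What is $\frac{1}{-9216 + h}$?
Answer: $- \frac{1}{170510} \approx -5.8648 \cdot 10^{-6}$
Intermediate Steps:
$h = -161294$ ($h = -21 + 7 \left(-23039\right) = -21 - 161273 = -161294$)
$\frac{1}{-9216 + h} = \frac{1}{-9216 - 161294} = \frac{1}{-170510} = - \frac{1}{170510}$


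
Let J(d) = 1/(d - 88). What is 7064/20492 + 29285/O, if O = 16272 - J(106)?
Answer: 643547912/300100217 ≈ 2.1444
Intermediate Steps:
J(d) = 1/(-88 + d)
O = 292895/18 (O = 16272 - 1/(-88 + 106) = 16272 - 1/18 = 292895/18 ≈ 16272.)
7064/20492 + 29285/O = 7064/20492 + 29285/(292895/18) = 7064*(1/20492) + 29285*(18/292895) = 1766/5123 + 105426/58579 = 643547912/300100217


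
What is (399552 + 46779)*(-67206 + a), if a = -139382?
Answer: -92206628628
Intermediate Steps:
(399552 + 46779)*(-67206 + a) = (399552 + 46779)*(-67206 - 139382) = 446331*(-206588) = -92206628628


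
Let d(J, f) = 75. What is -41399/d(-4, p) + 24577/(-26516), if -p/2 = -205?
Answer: -157082737/284100 ≈ -552.91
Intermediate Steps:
p = 410 (p = -2*(-205) = 410)
-41399/d(-4, p) + 24577/(-26516) = -41399/75 + 24577/(-26516) = -41399*1/75 + 24577*(-1/26516) = -41399/75 - 3511/3788 = -157082737/284100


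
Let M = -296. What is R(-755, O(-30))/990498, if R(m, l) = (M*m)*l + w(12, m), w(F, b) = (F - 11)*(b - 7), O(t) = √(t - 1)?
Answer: -127/165083 + 111740*I*√31/495249 ≈ -0.00076931 + 1.2562*I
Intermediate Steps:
O(t) = √(-1 + t)
w(F, b) = (-11 + F)*(-7 + b)
R(m, l) = -7 + m - 296*l*m (R(m, l) = (-296*m)*l + (77 - 11*m - 7*12 + 12*m) = -296*l*m + (77 - 11*m - 84 + 12*m) = -296*l*m + (-7 + m) = -7 + m - 296*l*m)
R(-755, O(-30))/990498 = (-7 - 755 - 296*√(-1 - 30)*(-755))/990498 = (-7 - 755 - 296*√(-31)*(-755))*(1/990498) = (-7 - 755 - 296*I*√31*(-755))*(1/990498) = (-7 - 755 + 223480*I*√31)*(1/990498) = (-762 + 223480*I*√31)*(1/990498) = -127/165083 + 111740*I*√31/495249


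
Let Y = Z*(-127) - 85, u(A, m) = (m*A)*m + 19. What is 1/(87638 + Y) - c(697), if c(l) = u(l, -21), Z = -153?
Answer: -32886453663/106984 ≈ -3.0740e+5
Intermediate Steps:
u(A, m) = 19 + A*m² (u(A, m) = (A*m)*m + 19 = A*m² + 19 = 19 + A*m²)
Y = 19346 (Y = -153*(-127) - 85 = 19431 - 85 = 19346)
c(l) = 19 + 441*l (c(l) = 19 + l*(-21)² = 19 + l*441 = 19 + 441*l)
1/(87638 + Y) - c(697) = 1/(87638 + 19346) - (19 + 441*697) = 1/106984 - (19 + 307377) = 1/106984 - 1*307396 = 1/106984 - 307396 = -32886453663/106984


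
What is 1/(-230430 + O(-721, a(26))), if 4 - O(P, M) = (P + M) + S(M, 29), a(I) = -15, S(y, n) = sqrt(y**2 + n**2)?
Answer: -114845/26378747517 + sqrt(1066)/52757495034 ≈ -4.3531e-6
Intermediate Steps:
S(y, n) = sqrt(n**2 + y**2)
O(P, M) = 4 - M - P - sqrt(841 + M**2) (O(P, M) = 4 - ((P + M) + sqrt(29**2 + M**2)) = 4 - ((M + P) + sqrt(841 + M**2)) = 4 - (M + P + sqrt(841 + M**2)) = 4 + (-M - P - sqrt(841 + M**2)) = 4 - M - P - sqrt(841 + M**2))
1/(-230430 + O(-721, a(26))) = 1/(-230430 + (4 - 1*(-15) - 1*(-721) - sqrt(841 + (-15)**2))) = 1/(-230430 + (4 + 15 + 721 - sqrt(841 + 225))) = 1/(-230430 + (4 + 15 + 721 - sqrt(1066))) = 1/(-230430 + (740 - sqrt(1066))) = 1/(-229690 - sqrt(1066))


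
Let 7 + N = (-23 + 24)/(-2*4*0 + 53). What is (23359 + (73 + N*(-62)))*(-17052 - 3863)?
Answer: -26454044940/53 ≈ -4.9913e+8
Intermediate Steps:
N = -370/53 (N = -7 + (-23 + 24)/(-2*4*0 + 53) = -7 + 1/(-8*0 + 53) = -7 + 1/(0 + 53) = -7 + 1/53 = -370/53 ≈ -6.9811)
(23359 + (73 + N*(-62)))*(-17052 - 3863) = (23359 + (73 - 370/53*(-62)))*(-17052 - 3863) = (23359 + (73 + 22940/53))*(-20915) = (23359 + 26809/53)*(-20915) = (1264836/53)*(-20915) = -26454044940/53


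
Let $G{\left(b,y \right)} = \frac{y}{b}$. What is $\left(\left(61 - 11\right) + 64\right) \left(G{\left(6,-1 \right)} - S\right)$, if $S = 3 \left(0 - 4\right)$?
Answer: $1349$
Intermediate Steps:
$S = -12$ ($S = 3 \left(-4\right) = -12$)
$\left(\left(61 - 11\right) + 64\right) \left(G{\left(6,-1 \right)} - S\right) = \left(\left(61 - 11\right) + 64\right) \left(- \frac{1}{6} - -12\right) = \left(50 + 64\right) \left(\left(-1\right) \frac{1}{6} + 12\right) = 114 \left(- \frac{1}{6} + 12\right) = 114 \cdot \frac{71}{6} = 1349$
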